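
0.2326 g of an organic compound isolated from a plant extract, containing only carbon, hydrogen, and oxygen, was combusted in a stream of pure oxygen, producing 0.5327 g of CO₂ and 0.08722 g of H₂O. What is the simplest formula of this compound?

C5H4O2

mol C = 0.5327 g CO₂ ÷ 44.009 g/mol = 0.012104 mol
mol H = 2 × 0.08722 g H₂O ÷ 18.015 g/mol = 0.0096830 mol
mass O = 0.2326 − (0.14539 + 0.0097605) = 0.077454 g → mol O = 0.077454 ÷ 15.999 = 0.0048412 mol
Divide by the smallest (0.0048412 mol): C 2.500, H 2.000, O 1.000
Multiplying each by 2 gives whole numbers: C 5.00, H 4.00, O 2.00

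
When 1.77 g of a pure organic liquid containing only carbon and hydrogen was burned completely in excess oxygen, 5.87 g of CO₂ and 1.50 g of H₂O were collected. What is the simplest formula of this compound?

C4H5

mol C = 5.87 g CO₂ ÷ 44.009 g/mol = 0.1334 mol
mol H = 2 × 1.50 g H₂O ÷ 18.015 g/mol = 0.1665 mol
Divide by the smallest (0.1334 mol): C 1.000, H 1.249
Multiplying each by 4 gives whole numbers: C 4.00, H 4.99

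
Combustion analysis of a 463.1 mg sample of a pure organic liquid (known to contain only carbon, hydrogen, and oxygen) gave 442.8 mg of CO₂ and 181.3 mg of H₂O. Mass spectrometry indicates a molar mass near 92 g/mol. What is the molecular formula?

C2H4O4

mol C = 0.4428 g CO₂ ÷ 44.009 g/mol = 0.010062 mol
mol H = 2 × 0.1813 g H₂O ÷ 18.015 g/mol = 0.020128 mol
mass O = 0.4631 − (0.12085 + 0.020289) = 0.32196 g → mol O = 0.32196 ÷ 15.999 = 0.020124 mol
Divide by the smallest (0.010062 mol): C 1.000, H 2.000, O 2.000
Empirical formula: CH2O2
Empirical-formula mass = 46.02 g/mol; 92 ÷ 46.02 ≈ 2, so the molecular formula is C2H4O4.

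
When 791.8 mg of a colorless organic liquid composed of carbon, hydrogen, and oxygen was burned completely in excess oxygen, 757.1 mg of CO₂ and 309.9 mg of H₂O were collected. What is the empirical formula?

CH2O2

mol C = 0.7571 g CO₂ ÷ 44.009 g/mol = 0.017203 mol
mol H = 2 × 0.3099 g H₂O ÷ 18.015 g/mol = 0.034405 mol
mass O = 0.7918 − (0.20663 + 0.034680) = 0.55049 g → mol O = 0.55049 ÷ 15.999 = 0.034408 mol
Divide by the smallest (0.017203 mol): C 1.000, H 2.000, O 2.000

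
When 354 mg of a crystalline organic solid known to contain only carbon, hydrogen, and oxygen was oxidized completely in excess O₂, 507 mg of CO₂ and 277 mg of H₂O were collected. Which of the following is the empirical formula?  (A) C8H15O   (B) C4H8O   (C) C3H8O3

mol C = 0.507 g CO₂ ÷ 44.009 g/mol = 0.01152 mol
mol H = 2 × 0.277 g H₂O ÷ 18.015 g/mol = 0.03075 mol
mass O = 0.354 − (0.1384 + 0.03100) = 0.1846 g → mol O = 0.1846 ÷ 15.999 = 0.01154 mol
Divide by the smallest (0.01152 mol): C 1.000, H 2.669, O 1.002
Multiplying each by 3 gives whole numbers: C 3.00, H 8.01, O 3.01

(C) C3H8O3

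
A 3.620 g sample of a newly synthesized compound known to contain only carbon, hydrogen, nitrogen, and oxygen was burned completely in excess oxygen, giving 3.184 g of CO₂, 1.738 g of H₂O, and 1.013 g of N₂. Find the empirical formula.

C3H8N3O4

mol C = 3.184 g CO₂ ÷ 44.009 g/mol = 0.072349 mol
mol H = 2 × 1.738 g H₂O ÷ 18.015 g/mol = 0.19295 mol
mol N = 2 × 1.013 g N₂ ÷ 28.014 g/mol = 0.072321 mol
mass O = 3.620 − (0.86898 + 0.19449 + 1.0130) = 1.5435 g → mol O = 1.5435 ÷ 15.999 = 0.096476 mol
Divide by the smallest (0.072321 mol): C 1.000, H 2.668, N 1.000, O 1.334
Multiplying each by 3 gives whole numbers: C 3.00, H 8.00, N 3.00, O 4.00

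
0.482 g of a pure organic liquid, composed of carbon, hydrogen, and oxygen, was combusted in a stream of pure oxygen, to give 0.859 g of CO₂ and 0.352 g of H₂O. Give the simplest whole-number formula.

mol C = 0.859 g CO₂ ÷ 44.009 g/mol = 0.01952 mol
mol H = 2 × 0.352 g H₂O ÷ 18.015 g/mol = 0.03908 mol
mass O = 0.482 − (0.2344 + 0.03939) = 0.2082 g → mol O = 0.2082 ÷ 15.999 = 0.01301 mol
Divide by the smallest (0.01301 mol): C 1.500, H 3.003, O 1.000
Multiplying each by 2 gives whole numbers: C 3.00, H 6.01, O 2.00

C3H6O2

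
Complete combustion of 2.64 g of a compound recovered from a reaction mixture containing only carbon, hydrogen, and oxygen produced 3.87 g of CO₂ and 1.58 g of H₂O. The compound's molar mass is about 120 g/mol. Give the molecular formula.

C4H8O4

mol C = 3.87 g CO₂ ÷ 44.009 g/mol = 0.08794 mol
mol H = 2 × 1.58 g H₂O ÷ 18.015 g/mol = 0.1754 mol
mass O = 2.64 − (1.056 + 0.1768) = 1.407 g → mol O = 1.407 ÷ 15.999 = 0.08794 mol
Divide by the smallest (0.08794 mol): C 1.000, H 1.995, O 1.000
Empirical formula: CH2O
Empirical-formula mass = 30.03 g/mol; 120 ÷ 30.03 ≈ 4, so the molecular formula is C4H8O4.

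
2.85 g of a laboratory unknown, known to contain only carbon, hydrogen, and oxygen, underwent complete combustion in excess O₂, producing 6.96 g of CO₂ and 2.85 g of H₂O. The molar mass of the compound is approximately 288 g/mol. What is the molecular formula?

C16H32O4

mol C = 6.96 g CO₂ ÷ 44.009 g/mol = 0.1581 mol
mol H = 2 × 2.85 g H₂O ÷ 18.015 g/mol = 0.3164 mol
mass O = 2.85 − (1.900 + 0.3189) = 0.6315 g → mol O = 0.6315 ÷ 15.999 = 0.03947 mol
Divide by the smallest (0.03947 mol): C 4.006, H 8.016, O 1.000
Empirical formula: C4H8O
Empirical-formula mass = 72.11 g/mol; 288 ÷ 72.11 ≈ 4, so the molecular formula is C16H32O4.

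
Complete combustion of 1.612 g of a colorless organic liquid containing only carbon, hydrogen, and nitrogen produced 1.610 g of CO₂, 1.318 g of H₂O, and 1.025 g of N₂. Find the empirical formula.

CH4N2

mol C = 1.610 g CO₂ ÷ 44.009 g/mol = 0.036583 mol
mol H = 2 × 1.318 g H₂O ÷ 18.015 g/mol = 0.14632 mol
mol N = 2 × 1.025 g N₂ ÷ 28.014 g/mol = 0.073178 mol
Divide by the smallest (0.036583 mol): C 1.000, H 4.000, N 2.000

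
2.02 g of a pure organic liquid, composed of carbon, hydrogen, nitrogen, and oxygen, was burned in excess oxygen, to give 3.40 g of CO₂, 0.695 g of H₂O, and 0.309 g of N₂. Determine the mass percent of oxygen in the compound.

34.9%

mol C = 3.40 g CO₂ ÷ 44.009 g/mol = 0.07726 mol
mol H = 2 × 0.695 g H₂O ÷ 18.015 g/mol = 0.07716 mol
mol N = 2 × 0.309 g N₂ ÷ 28.014 g/mol = 0.02206 mol
mass O = 2.02 − (0.9279 + 0.07778 + 0.3090) = 0.7053 g → mol O = 0.7053 ÷ 15.999 = 0.04408 mol
mass % O = 0.7053 g ÷ 2.02 g × 100%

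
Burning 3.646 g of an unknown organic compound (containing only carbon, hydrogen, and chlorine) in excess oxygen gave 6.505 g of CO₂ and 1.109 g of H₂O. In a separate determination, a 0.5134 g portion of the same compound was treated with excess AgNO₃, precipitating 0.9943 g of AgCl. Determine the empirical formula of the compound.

C6H5Cl2

mol C = 6.505 g CO₂ ÷ 44.009 g/mol = 0.14781 mol
mol H = 2 × 1.109 g H₂O ÷ 18.015 g/mol = 0.12312 mol
From the AgCl data: mol Cl per gram of compound = (0.9943 ÷ 143.318) ÷ 0.5134 = 0.013513 mol/g, so in the 3.646 g combustion sample mol Cl = 0.049269 mol
Divide by the smallest (0.049269 mol): C 3.000, H 2.499, Cl 1.000
Multiplying each by 2 gives whole numbers: C 6.00, H 5.00, Cl 2.00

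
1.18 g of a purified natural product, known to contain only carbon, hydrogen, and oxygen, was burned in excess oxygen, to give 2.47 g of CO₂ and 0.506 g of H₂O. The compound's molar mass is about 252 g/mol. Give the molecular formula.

mol C = 2.47 g CO₂ ÷ 44.009 g/mol = 0.05612 mol
mol H = 2 × 0.506 g H₂O ÷ 18.015 g/mol = 0.05618 mol
mass O = 1.18 − (0.6741 + 0.05662) = 0.4493 g → mol O = 0.4493 ÷ 15.999 = 0.02808 mol
Divide by the smallest (0.02808 mol): C 1.999, H 2.001, O 1.000
Empirical formula: C2H2O
Empirical-formula mass = 42.04 g/mol; 252 ÷ 42.04 ≈ 6, so the molecular formula is C12H12O6.

C12H12O6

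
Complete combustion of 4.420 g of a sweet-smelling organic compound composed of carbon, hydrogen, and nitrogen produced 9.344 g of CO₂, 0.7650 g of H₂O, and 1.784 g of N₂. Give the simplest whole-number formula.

mol C = 9.344 g CO₂ ÷ 44.009 g/mol = 0.21232 mol
mol H = 2 × 0.7650 g H₂O ÷ 18.015 g/mol = 0.084929 mol
mol N = 2 × 1.784 g N₂ ÷ 28.014 g/mol = 0.12736 mol
Divide by the smallest (0.084929 mol): C 2.500, H 1.000, N 1.500
Multiplying each by 2 gives whole numbers: C 5.00, H 2.00, N 3.00

C5H2N3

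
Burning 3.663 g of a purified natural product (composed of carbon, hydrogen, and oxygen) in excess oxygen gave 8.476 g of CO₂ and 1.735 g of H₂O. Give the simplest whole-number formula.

mol C = 8.476 g CO₂ ÷ 44.009 g/mol = 0.19260 mol
mol H = 2 × 1.735 g H₂O ÷ 18.015 g/mol = 0.19262 mol
mass O = 3.663 − (2.3133 + 0.19416) = 1.1556 g → mol O = 1.1556 ÷ 15.999 = 0.072227 mol
Divide by the smallest (0.072227 mol): C 2.667, H 2.667, O 1.000
Multiplying each by 3 gives whole numbers: C 8.00, H 8.00, O 3.00

C8H8O3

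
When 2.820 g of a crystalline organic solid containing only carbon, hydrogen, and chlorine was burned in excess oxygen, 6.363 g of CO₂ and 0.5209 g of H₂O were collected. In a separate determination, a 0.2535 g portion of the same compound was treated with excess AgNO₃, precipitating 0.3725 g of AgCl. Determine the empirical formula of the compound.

mol C = 6.363 g CO₂ ÷ 44.009 g/mol = 0.14458 mol
mol H = 2 × 0.5209 g H₂O ÷ 18.015 g/mol = 0.057830 mol
From the AgCl data: mol Cl per gram of compound = (0.3725 ÷ 143.318) ÷ 0.2535 = 0.010253 mol/g, so in the 2.820 g combustion sample mol Cl = 0.028913 mol
Divide by the smallest (0.028913 mol): C 5.001, H 2.000, Cl 1.000

C5H2Cl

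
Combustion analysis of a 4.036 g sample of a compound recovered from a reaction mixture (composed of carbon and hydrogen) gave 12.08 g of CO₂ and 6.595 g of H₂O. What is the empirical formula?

C3H8

mol C = 12.08 g CO₂ ÷ 44.009 g/mol = 0.27449 mol
mol H = 2 × 6.595 g H₂O ÷ 18.015 g/mol = 0.73217 mol
Divide by the smallest (0.27449 mol): C 1.000, H 2.667
Multiplying each by 3 gives whole numbers: C 3.00, H 8.00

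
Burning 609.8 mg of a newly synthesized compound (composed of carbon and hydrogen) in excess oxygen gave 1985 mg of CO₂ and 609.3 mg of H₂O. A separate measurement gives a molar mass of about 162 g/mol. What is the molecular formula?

C12H18

mol C = 1.985 g CO₂ ÷ 44.009 g/mol = 0.045104 mol
mol H = 2 × 0.6093 g H₂O ÷ 18.015 g/mol = 0.067644 mol
Divide by the smallest (0.045104 mol): C 1.000, H 1.500
Multiplying each by 2 gives whole numbers: C 2.00, H 3.00
Empirical formula: C2H3
Empirical-formula mass = 27.05 g/mol; 162 ÷ 27.05 ≈ 6, so the molecular formula is C12H18.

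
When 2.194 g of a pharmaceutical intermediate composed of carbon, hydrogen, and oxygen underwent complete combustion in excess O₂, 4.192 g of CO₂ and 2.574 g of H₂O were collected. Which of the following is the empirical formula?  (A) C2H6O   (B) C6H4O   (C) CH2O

(A) C2H6O

mol C = 4.192 g CO₂ ÷ 44.009 g/mol = 0.095253 mol
mol H = 2 × 2.574 g H₂O ÷ 18.015 g/mol = 0.28576 mol
mass O = 2.194 − (1.1441 + 0.28805) = 0.76187 g → mol O = 0.76187 ÷ 15.999 = 0.047620 mol
Divide by the smallest (0.047620 mol): C 2.000, H 6.001, O 1.000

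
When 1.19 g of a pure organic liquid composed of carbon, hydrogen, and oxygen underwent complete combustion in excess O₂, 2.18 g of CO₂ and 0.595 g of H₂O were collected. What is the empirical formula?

mol C = 2.18 g CO₂ ÷ 44.009 g/mol = 0.04954 mol
mol H = 2 × 0.595 g H₂O ÷ 18.015 g/mol = 0.06606 mol
mass O = 1.19 − (0.5950 + 0.06658) = 0.5284 g → mol O = 0.5284 ÷ 15.999 = 0.03303 mol
Divide by the smallest (0.03303 mol): C 1.500, H 2.000, O 1.000
Multiplying each by 2 gives whole numbers: C 3.00, H 4.00, O 2.00

C3H4O2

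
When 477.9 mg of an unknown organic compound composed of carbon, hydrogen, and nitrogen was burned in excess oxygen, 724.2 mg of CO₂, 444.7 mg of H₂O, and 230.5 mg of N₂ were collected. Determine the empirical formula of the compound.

CH3N

mol C = 0.7242 g CO₂ ÷ 44.009 g/mol = 0.016456 mol
mol H = 2 × 0.4447 g H₂O ÷ 18.015 g/mol = 0.049370 mol
mol N = 2 × 0.2305 g N₂ ÷ 28.014 g/mol = 0.016456 mol
Divide by the smallest (0.016456 mol): C 1.000, H 3.000, N 1.000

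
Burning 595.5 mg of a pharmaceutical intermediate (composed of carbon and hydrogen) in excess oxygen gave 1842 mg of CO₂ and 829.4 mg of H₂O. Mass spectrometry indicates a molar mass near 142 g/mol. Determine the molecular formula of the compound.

C10H22

mol C = 1.842 g CO₂ ÷ 44.009 g/mol = 0.041855 mol
mol H = 2 × 0.8294 g H₂O ÷ 18.015 g/mol = 0.092079 mol
Divide by the smallest (0.041855 mol): C 1.000, H 2.200
Multiplying each by 5 gives whole numbers: C 5.00, H 11.00
Empirical formula: C5H11
Empirical-formula mass = 71.14 g/mol; 142 ÷ 71.14 ≈ 2, so the molecular formula is C10H22.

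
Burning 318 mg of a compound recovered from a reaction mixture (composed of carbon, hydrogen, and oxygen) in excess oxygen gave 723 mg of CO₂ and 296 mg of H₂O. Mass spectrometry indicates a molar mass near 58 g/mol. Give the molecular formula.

mol C = 0.723 g CO₂ ÷ 44.009 g/mol = 0.01643 mol
mol H = 2 × 0.296 g H₂O ÷ 18.015 g/mol = 0.03286 mol
mass O = 0.318 − (0.1973 + 0.03312) = 0.08755 g → mol O = 0.08755 ÷ 15.999 = 0.005472 mol
Divide by the smallest (0.005472 mol): C 3.002, H 6.005, O 1.000
Empirical formula: C3H6O
Empirical-formula mass = 58.08 g/mol; 58 ÷ 58.08 ≈ 1, so the molecular formula is C3H6O.

C3H6O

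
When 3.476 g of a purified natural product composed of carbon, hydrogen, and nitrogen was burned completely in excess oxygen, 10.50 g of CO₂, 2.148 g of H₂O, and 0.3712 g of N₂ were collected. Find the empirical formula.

mol C = 10.50 g CO₂ ÷ 44.009 g/mol = 0.23859 mol
mol H = 2 × 2.148 g H₂O ÷ 18.015 g/mol = 0.23847 mol
mol N = 2 × 0.3712 g N₂ ÷ 28.014 g/mol = 0.026501 mol
Divide by the smallest (0.026501 mol): C 9.003, H 8.998, N 1.000

C9H9N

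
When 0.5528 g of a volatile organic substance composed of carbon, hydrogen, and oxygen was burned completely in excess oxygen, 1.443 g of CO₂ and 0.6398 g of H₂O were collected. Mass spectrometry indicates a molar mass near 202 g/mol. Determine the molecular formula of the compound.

mol C = 1.443 g CO₂ ÷ 44.009 g/mol = 0.032789 mol
mol H = 2 × 0.6398 g H₂O ÷ 18.015 g/mol = 0.071030 mol
mass O = 0.5528 − (0.39383 + 0.071598) = 0.087376 g → mol O = 0.087376 ÷ 15.999 = 0.0054614 mol
Divide by the smallest (0.0054614 mol): C 6.004, H 13.006, O 1.000
Empirical formula: C6H13O
Empirical-formula mass = 101.17 g/mol; 202 ÷ 101.17 ≈ 2, so the molecular formula is C12H26O2.

C12H26O2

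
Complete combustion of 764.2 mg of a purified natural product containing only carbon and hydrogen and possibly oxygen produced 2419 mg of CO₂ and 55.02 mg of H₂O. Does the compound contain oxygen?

mol C = 2.419 g CO₂ ÷ 44.009 g/mol = 0.054966 mol
mol H = 2 × 0.05502 g H₂O ÷ 18.015 g/mol = 0.0061082 mol
C and H account for only 0.66635 g of the 0.7642 g sample; the remaining 0.097846 g must be oxygen.

yes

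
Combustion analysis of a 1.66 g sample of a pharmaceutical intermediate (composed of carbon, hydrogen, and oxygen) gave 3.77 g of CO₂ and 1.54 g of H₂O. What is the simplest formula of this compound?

C3H6O

mol C = 3.77 g CO₂ ÷ 44.009 g/mol = 0.08566 mol
mol H = 2 × 1.54 g H₂O ÷ 18.015 g/mol = 0.1710 mol
mass O = 1.66 − (1.029 + 0.1723) = 0.4587 g → mol O = 0.4587 ÷ 15.999 = 0.02867 mol
Divide by the smallest (0.02867 mol): C 2.988, H 5.963, O 1.000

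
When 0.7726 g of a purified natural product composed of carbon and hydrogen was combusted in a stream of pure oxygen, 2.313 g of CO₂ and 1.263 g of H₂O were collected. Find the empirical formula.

mol C = 2.313 g CO₂ ÷ 44.009 g/mol = 0.052557 mol
mol H = 2 × 1.263 g H₂O ÷ 18.015 g/mol = 0.14022 mol
Divide by the smallest (0.052557 mol): C 1.000, H 2.668
Multiplying each by 3 gives whole numbers: C 3.00, H 8.00

C3H8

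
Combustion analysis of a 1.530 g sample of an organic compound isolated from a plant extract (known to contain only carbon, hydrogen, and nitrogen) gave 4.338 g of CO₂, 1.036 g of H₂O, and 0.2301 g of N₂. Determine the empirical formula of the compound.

C6H7N

mol C = 4.338 g CO₂ ÷ 44.009 g/mol = 0.098571 mol
mol H = 2 × 1.036 g H₂O ÷ 18.015 g/mol = 0.11502 mol
mol N = 2 × 0.2301 g N₂ ÷ 28.014 g/mol = 0.016428 mol
Divide by the smallest (0.016428 mol): C 6.000, H 7.001, N 1.000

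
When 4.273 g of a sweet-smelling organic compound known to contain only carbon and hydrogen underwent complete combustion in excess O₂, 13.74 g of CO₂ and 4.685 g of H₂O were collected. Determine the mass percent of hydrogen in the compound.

12.27%

mol C = 13.74 g CO₂ ÷ 44.009 g/mol = 0.31221 mol
mol H = 2 × 4.685 g H₂O ÷ 18.015 g/mol = 0.52012 mol
mass % H = 0.52428 g ÷ 4.273 g × 100%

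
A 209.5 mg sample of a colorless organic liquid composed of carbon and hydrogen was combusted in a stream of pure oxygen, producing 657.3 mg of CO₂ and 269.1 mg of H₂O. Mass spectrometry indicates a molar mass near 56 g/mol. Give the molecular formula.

mol C = 0.6573 g CO₂ ÷ 44.009 g/mol = 0.014936 mol
mol H = 2 × 0.2691 g H₂O ÷ 18.015 g/mol = 0.029875 mol
Divide by the smallest (0.014936 mol): C 1.000, H 2.000
Empirical formula: CH2
Empirical-formula mass = 14.03 g/mol; 56 ÷ 14.03 ≈ 4, so the molecular formula is C4H8.

C4H8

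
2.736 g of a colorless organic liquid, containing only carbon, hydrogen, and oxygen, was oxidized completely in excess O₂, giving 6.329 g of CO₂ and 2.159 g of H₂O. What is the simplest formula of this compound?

mol C = 6.329 g CO₂ ÷ 44.009 g/mol = 0.14381 mol
mol H = 2 × 2.159 g H₂O ÷ 18.015 g/mol = 0.23969 mol
mass O = 2.736 − (1.7273 + 0.24161) = 0.76707 g → mol O = 0.76707 ÷ 15.999 = 0.047945 mol
Divide by the smallest (0.047945 mol): C 3.000, H 4.999, O 1.000

C3H5O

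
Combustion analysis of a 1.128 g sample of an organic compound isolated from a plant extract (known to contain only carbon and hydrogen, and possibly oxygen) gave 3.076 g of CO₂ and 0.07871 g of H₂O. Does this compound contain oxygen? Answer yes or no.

yes

mol C = 3.076 g CO₂ ÷ 44.009 g/mol = 0.069895 mol
mol H = 2 × 0.07871 g H₂O ÷ 18.015 g/mol = 0.0087383 mol
C and H account for only 0.84831 g of the 1.128 g sample; the remaining 0.27969 g must be oxygen.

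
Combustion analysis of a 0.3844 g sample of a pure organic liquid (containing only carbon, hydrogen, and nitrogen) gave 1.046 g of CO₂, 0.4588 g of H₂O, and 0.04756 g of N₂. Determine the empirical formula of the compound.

mol C = 1.046 g CO₂ ÷ 44.009 g/mol = 0.023768 mol
mol H = 2 × 0.4588 g H₂O ÷ 18.015 g/mol = 0.050935 mol
mol N = 2 × 0.04756 g N₂ ÷ 28.014 g/mol = 0.0033954 mol
Divide by the smallest (0.0033954 mol): C 7.000, H 15.001, N 1.000

C7H15N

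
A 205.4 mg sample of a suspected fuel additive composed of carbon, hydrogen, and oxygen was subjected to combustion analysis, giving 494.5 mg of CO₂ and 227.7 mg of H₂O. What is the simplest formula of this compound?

C4H9O

mol C = 0.4945 g CO₂ ÷ 44.009 g/mol = 0.011236 mol
mol H = 2 × 0.2277 g H₂O ÷ 18.015 g/mol = 0.025279 mol
mass O = 0.2054 − (0.13496 + 0.025481) = 0.044959 g → mol O = 0.044959 ÷ 15.999 = 0.0028101 mol
Divide by the smallest (0.0028101 mol): C 3.999, H 8.996, O 1.000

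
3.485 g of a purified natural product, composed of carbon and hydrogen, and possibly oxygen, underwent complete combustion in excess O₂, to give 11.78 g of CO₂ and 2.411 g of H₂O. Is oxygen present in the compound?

no

mol C = 11.78 g CO₂ ÷ 44.009 g/mol = 0.26767 mol
mol H = 2 × 2.411 g H₂O ÷ 18.015 g/mol = 0.26767 mol
C and H together account for 3.4848 g — essentially the entire 3.485 g sample — so the compound contains no oxygen.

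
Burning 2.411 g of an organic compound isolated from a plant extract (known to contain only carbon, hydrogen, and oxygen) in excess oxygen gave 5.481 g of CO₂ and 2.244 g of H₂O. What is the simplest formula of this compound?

C3H6O

mol C = 5.481 g CO₂ ÷ 44.009 g/mol = 0.12454 mol
mol H = 2 × 2.244 g H₂O ÷ 18.015 g/mol = 0.24913 mol
mass O = 2.411 − (1.4959 + 0.25112) = 0.66400 g → mol O = 0.66400 ÷ 15.999 = 0.041503 mol
Divide by the smallest (0.041503 mol): C 3.001, H 6.003, O 1.000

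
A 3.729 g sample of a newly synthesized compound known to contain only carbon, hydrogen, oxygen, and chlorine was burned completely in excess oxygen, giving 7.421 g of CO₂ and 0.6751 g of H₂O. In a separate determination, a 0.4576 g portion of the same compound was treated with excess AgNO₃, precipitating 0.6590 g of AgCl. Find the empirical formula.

mol C = 7.421 g CO₂ ÷ 44.009 g/mol = 0.16862 mol
mol H = 2 × 0.6751 g H₂O ÷ 18.015 g/mol = 0.074949 mol
From the AgCl data: mol Cl per gram of compound = (0.6590 ÷ 143.318) ÷ 0.4576 = 0.010048 mol/g, so in the 3.729 g combustion sample mol Cl = 0.037471 mol
mass O = 3.729 − (2.0254 + 0.075548 + 1.3283) = 0.29977 g → mol O = 0.29977 ÷ 15.999 = 0.018737 mol
Divide by the smallest (0.018737 mol): C 9.000, H 4.000, Cl 2.000, O 1.000

C9H4Cl2O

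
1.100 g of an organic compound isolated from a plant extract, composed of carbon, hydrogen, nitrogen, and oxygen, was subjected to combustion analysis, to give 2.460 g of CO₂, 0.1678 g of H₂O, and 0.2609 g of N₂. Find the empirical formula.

C6H2N2O

mol C = 2.460 g CO₂ ÷ 44.009 g/mol = 0.055898 mol
mol H = 2 × 0.1678 g H₂O ÷ 18.015 g/mol = 0.018629 mol
mol N = 2 × 0.2609 g N₂ ÷ 28.014 g/mol = 0.018626 mol
mass O = 1.100 − (0.67139 + 0.018778 + 0.26090) = 0.14894 g → mol O = 0.14894 ÷ 15.999 = 0.0093090 mol
Divide by the smallest (0.0093090 mol): C 6.005, H 2.001, N 2.001, O 1.000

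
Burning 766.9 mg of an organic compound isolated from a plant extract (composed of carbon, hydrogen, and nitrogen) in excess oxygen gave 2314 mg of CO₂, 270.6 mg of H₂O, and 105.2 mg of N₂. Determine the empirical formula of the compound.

mol C = 2.314 g CO₂ ÷ 44.009 g/mol = 0.052580 mol
mol H = 2 × 0.2706 g H₂O ÷ 18.015 g/mol = 0.030042 mol
mol N = 2 × 0.1052 g N₂ ÷ 28.014 g/mol = 0.0075105 mol
Divide by the smallest (0.0075105 mol): C 7.001, H 4.000, N 1.000

C7H4N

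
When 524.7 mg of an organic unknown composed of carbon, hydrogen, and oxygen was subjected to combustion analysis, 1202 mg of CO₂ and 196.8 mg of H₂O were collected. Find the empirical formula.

C5H4O2

mol C = 1.202 g CO₂ ÷ 44.009 g/mol = 0.027313 mol
mol H = 2 × 0.1968 g H₂O ÷ 18.015 g/mol = 0.021848 mol
mass O = 0.5247 − (0.32805 + 0.022023) = 0.17463 g → mol O = 0.17463 ÷ 15.999 = 0.010915 mol
Divide by the smallest (0.010915 mol): C 2.502, H 2.002, O 1.000
Multiplying each by 2 gives whole numbers: C 5.00, H 4.00, O 2.00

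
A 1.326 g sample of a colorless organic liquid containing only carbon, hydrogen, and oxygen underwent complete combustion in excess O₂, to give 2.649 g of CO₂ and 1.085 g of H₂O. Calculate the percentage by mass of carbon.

54.52%

mol C = 2.649 g CO₂ ÷ 44.009 g/mol = 0.060192 mol
mol H = 2 × 1.085 g H₂O ÷ 18.015 g/mol = 0.12046 mol
mass O = 1.326 − (0.72297 + 0.12142) = 0.48161 g → mol O = 0.48161 ÷ 15.999 = 0.030103 mol
mass % C = 0.72297 g ÷ 1.326 g × 100%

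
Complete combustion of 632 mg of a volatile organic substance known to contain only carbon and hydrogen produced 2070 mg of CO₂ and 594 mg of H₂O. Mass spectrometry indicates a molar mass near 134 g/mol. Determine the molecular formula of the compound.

mol C = 2.07 g CO₂ ÷ 44.009 g/mol = 0.04704 mol
mol H = 2 × 0.594 g H₂O ÷ 18.015 g/mol = 0.06595 mol
Divide by the smallest (0.04704 mol): C 1.000, H 1.402
Multiplying each by 5 gives whole numbers: C 5.00, H 7.01
Empirical formula: C5H7
Empirical-formula mass = 67.11 g/mol; 134 ÷ 67.11 ≈ 2, so the molecular formula is C10H14.

C10H14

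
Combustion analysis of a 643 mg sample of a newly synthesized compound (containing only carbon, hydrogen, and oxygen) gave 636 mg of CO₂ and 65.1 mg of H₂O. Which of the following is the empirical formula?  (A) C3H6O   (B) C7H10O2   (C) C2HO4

mol C = 0.636 g CO₂ ÷ 44.009 g/mol = 0.01445 mol
mol H = 2 × 0.0651 g H₂O ÷ 18.015 g/mol = 0.007227 mol
mass O = 0.643 − (0.1736 + 0.007285) = 0.4621 g → mol O = 0.4621 ÷ 15.999 = 0.02889 mol
Divide by the smallest (0.007227 mol): C 2.000, H 1.000, O 3.997

(C) C2HO4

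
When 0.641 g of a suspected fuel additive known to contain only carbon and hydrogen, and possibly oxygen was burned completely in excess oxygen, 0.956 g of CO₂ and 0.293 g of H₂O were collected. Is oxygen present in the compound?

yes

mol C = 0.956 g CO₂ ÷ 44.009 g/mol = 0.02172 mol
mol H = 2 × 0.293 g H₂O ÷ 18.015 g/mol = 0.03253 mol
C and H account for only 0.2937 g of the 0.641 g sample; the remaining 0.3473 g must be oxygen.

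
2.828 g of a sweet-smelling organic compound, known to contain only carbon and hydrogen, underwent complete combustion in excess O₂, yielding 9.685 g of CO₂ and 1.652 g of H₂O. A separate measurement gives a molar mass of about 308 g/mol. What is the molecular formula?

C24H20

mol C = 9.685 g CO₂ ÷ 44.009 g/mol = 0.22007 mol
mol H = 2 × 1.652 g H₂O ÷ 18.015 g/mol = 0.18340 mol
Divide by the smallest (0.18340 mol): C 1.200, H 1.000
Multiplying each by 5 gives whole numbers: C 6.00, H 5.00
Empirical formula: C6H5
Empirical-formula mass = 77.11 g/mol; 308 ÷ 77.11 ≈ 4, so the molecular formula is C24H20.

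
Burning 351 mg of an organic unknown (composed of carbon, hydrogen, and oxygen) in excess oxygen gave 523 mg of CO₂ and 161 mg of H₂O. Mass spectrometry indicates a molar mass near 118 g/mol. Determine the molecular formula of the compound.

C4H6O4

mol C = 0.523 g CO₂ ÷ 44.009 g/mol = 0.01188 mol
mol H = 2 × 0.161 g H₂O ÷ 18.015 g/mol = 0.01787 mol
mass O = 0.351 − (0.1427 + 0.01802) = 0.1902 g → mol O = 0.1902 ÷ 15.999 = 0.01189 mol
Divide by the smallest (0.01188 mol): C 1.000, H 1.504, O 1.001
Multiplying each by 2 gives whole numbers: C 2.00, H 3.01, O 2.00
Empirical formula: C2H3O2
Empirical-formula mass = 59.04 g/mol; 118 ÷ 59.04 ≈ 2, so the molecular formula is C4H6O4.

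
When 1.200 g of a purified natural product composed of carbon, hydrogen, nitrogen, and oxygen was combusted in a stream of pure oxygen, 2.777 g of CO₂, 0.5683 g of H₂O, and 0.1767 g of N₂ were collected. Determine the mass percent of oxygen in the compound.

mol C = 2.777 g CO₂ ÷ 44.009 g/mol = 0.063101 mol
mol H = 2 × 0.5683 g H₂O ÷ 18.015 g/mol = 0.063092 mol
mol N = 2 × 0.1767 g N₂ ÷ 28.014 g/mol = 0.012615 mol
mass O = 1.200 − (0.75790 + 0.063597 + 0.17670) = 0.20180 g → mol O = 0.20180 ÷ 15.999 = 0.012613 mol
mass % O = 0.20180 g ÷ 1.200 g × 100%

16.82%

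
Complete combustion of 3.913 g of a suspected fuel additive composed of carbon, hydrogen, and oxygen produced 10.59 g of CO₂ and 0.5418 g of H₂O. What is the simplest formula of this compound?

C4HO

mol C = 10.59 g CO₂ ÷ 44.009 g/mol = 0.24063 mol
mol H = 2 × 0.5418 g H₂O ÷ 18.015 g/mol = 0.060150 mol
mass O = 3.913 − (2.8902 + 0.060631) = 0.96213 g → mol O = 0.96213 ÷ 15.999 = 0.060137 mol
Divide by the smallest (0.060137 mol): C 4.001, H 1.000, O 1.000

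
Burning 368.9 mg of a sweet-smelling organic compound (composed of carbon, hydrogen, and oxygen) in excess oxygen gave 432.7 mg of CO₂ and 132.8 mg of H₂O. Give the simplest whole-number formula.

C2H3O3

mol C = 0.4327 g CO₂ ÷ 44.009 g/mol = 0.0098321 mol
mol H = 2 × 0.1328 g H₂O ÷ 18.015 g/mol = 0.014743 mol
mass O = 0.3689 − (0.11809 + 0.014861) = 0.23595 g → mol O = 0.23595 ÷ 15.999 = 0.014748 mol
Divide by the smallest (0.0098321 mol): C 1.000, H 1.500, O 1.500
Multiplying each by 2 gives whole numbers: C 2.00, H 3.00, O 3.00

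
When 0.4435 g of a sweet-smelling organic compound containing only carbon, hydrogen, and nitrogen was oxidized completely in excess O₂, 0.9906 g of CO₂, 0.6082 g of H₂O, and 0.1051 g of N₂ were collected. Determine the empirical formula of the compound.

C3H9N

mol C = 0.9906 g CO₂ ÷ 44.009 g/mol = 0.022509 mol
mol H = 2 × 0.6082 g H₂O ÷ 18.015 g/mol = 0.067522 mol
mol N = 2 × 0.1051 g N₂ ÷ 28.014 g/mol = 0.0075034 mol
Divide by the smallest (0.0075034 mol): C 3.000, H 8.999, N 1.000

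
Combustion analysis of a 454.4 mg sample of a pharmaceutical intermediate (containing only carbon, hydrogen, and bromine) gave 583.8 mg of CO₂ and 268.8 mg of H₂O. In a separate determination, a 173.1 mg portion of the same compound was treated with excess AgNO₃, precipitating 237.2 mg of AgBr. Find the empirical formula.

mol C = 0.5838 g CO₂ ÷ 44.009 g/mol = 0.013265 mol
mol H = 2 × 0.2688 g H₂O ÷ 18.015 g/mol = 0.029842 mol
From the AgBr data: mol Br per gram of compound = (0.2372 ÷ 187.772) ÷ 0.1731 = 0.0072977 mol/g, so in the 0.4544 g combustion sample mol Br = 0.0033161 mol
Divide by the smallest (0.0033161 mol): C 4.000, H 8.999, Br 1.000

C4H9Br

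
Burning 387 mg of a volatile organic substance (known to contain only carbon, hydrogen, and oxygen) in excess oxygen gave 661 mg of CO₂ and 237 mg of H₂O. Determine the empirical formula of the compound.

C4H7O3

mol C = 0.661 g CO₂ ÷ 44.009 g/mol = 0.01502 mol
mol H = 2 × 0.237 g H₂O ÷ 18.015 g/mol = 0.02631 mol
mass O = 0.387 − (0.1804 + 0.02652) = 0.1801 g → mol O = 0.1801 ÷ 15.999 = 0.01126 mol
Divide by the smallest (0.01126 mol): C 1.334, H 2.338, O 1.000
Multiplying each by 3 gives whole numbers: C 4.00, H 7.01, O 3.00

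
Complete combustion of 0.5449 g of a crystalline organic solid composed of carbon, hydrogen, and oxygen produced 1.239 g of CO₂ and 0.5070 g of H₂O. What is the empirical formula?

mol C = 1.239 g CO₂ ÷ 44.009 g/mol = 0.028153 mol
mol H = 2 × 0.5070 g H₂O ÷ 18.015 g/mol = 0.056286 mol
mass O = 0.5449 − (0.33815 + 0.056737) = 0.15001 g → mol O = 0.15001 ÷ 15.999 = 0.0093764 mol
Divide by the smallest (0.0093764 mol): C 3.003, H 6.003, O 1.000

C3H6O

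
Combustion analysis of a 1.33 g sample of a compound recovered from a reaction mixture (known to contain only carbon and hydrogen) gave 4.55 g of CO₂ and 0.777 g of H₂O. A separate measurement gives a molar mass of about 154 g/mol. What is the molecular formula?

mol C = 4.55 g CO₂ ÷ 44.009 g/mol = 0.1034 mol
mol H = 2 × 0.777 g H₂O ÷ 18.015 g/mol = 0.08626 mol
Divide by the smallest (0.08626 mol): C 1.199, H 1.000
Multiplying each by 5 gives whole numbers: C 5.99, H 5.00
Empirical formula: C6H5
Empirical-formula mass = 77.11 g/mol; 154 ÷ 77.11 ≈ 2, so the molecular formula is C12H10.

C12H10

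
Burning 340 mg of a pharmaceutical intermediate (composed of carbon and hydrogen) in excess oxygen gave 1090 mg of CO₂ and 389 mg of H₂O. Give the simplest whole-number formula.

mol C = 1.09 g CO₂ ÷ 44.009 g/mol = 0.02477 mol
mol H = 2 × 0.389 g H₂O ÷ 18.015 g/mol = 0.04319 mol
Divide by the smallest (0.02477 mol): C 1.000, H 1.744
Multiplying each by 4 gives whole numbers: C 4.00, H 6.97

C4H7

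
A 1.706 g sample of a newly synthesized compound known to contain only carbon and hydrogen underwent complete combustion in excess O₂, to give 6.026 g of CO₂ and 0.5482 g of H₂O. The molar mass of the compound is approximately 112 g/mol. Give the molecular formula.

C9H4

mol C = 6.026 g CO₂ ÷ 44.009 g/mol = 0.13693 mol
mol H = 2 × 0.5482 g H₂O ÷ 18.015 g/mol = 0.060860 mol
Divide by the smallest (0.060860 mol): C 2.250, H 1.000
Multiplying each by 4 gives whole numbers: C 9.00, H 4.00
Empirical formula: C9H4
Empirical-formula mass = 112.13 g/mol; 112 ÷ 112.13 ≈ 1, so the molecular formula is C9H4.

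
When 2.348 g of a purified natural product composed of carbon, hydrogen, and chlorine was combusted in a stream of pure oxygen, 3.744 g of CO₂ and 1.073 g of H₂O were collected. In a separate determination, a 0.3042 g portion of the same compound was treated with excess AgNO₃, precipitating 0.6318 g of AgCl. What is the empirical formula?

C5H7Cl2

mol C = 3.744 g CO₂ ÷ 44.009 g/mol = 0.085074 mol
mol H = 2 × 1.073 g H₂O ÷ 18.015 g/mol = 0.11912 mol
From the AgCl data: mol Cl per gram of compound = (0.6318 ÷ 143.318) ÷ 0.3042 = 0.014492 mol/g, so in the 2.348 g combustion sample mol Cl = 0.034027 mol
Divide by the smallest (0.034027 mol): C 2.500, H 3.501, Cl 1.000
Multiplying each by 2 gives whole numbers: C 5.00, H 7.00, Cl 2.00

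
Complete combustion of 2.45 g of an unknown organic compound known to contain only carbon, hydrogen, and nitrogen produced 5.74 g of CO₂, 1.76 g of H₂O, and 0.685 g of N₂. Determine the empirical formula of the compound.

mol C = 5.74 g CO₂ ÷ 44.009 g/mol = 0.1304 mol
mol H = 2 × 1.76 g H₂O ÷ 18.015 g/mol = 0.1954 mol
mol N = 2 × 0.685 g N₂ ÷ 28.014 g/mol = 0.04890 mol
Divide by the smallest (0.04890 mol): C 2.667, H 3.995, N 1.000
Multiplying each by 3 gives whole numbers: C 8.00, H 11.99, N 3.00

C8H12N3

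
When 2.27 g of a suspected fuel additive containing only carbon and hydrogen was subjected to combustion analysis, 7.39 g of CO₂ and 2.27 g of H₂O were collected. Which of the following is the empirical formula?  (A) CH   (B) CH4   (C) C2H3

(C) C2H3

mol C = 7.39 g CO₂ ÷ 44.009 g/mol = 0.1679 mol
mol H = 2 × 2.27 g H₂O ÷ 18.015 g/mol = 0.2520 mol
Divide by the smallest (0.1679 mol): C 1.000, H 1.501
Multiplying each by 2 gives whole numbers: C 2.00, H 3.00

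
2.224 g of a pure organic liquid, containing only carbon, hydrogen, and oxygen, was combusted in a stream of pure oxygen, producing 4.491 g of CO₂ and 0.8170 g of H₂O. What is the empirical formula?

mol C = 4.491 g CO₂ ÷ 44.009 g/mol = 0.10205 mol
mol H = 2 × 0.8170 g H₂O ÷ 18.015 g/mol = 0.090702 mol
mass O = 2.224 − (1.2257 + 0.091428) = 0.90688 g → mol O = 0.90688 ÷ 15.999 = 0.056684 mol
Divide by the smallest (0.056684 mol): C 1.800, H 1.600, O 1.000
Multiplying each by 5 gives whole numbers: C 9.00, H 8.00, O 5.00

C9H8O5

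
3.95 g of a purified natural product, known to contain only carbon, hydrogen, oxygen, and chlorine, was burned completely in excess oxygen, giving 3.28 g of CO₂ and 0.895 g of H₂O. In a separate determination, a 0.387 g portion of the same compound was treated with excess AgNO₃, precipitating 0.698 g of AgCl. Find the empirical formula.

mol C = 3.28 g CO₂ ÷ 44.009 g/mol = 0.07453 mol
mol H = 2 × 0.895 g H₂O ÷ 18.015 g/mol = 0.09936 mol
From the AgCl data: mol Cl per gram of compound = (0.698 ÷ 143.318) ÷ 0.387 = 0.01258 mol/g, so in the 3.95 g combustion sample mol Cl = 0.04971 mol
mass O = 3.95 − (0.8952 + 0.1002 + 1.762) = 1.192 g → mol O = 1.192 ÷ 15.999 = 0.07453 mol
Divide by the smallest (0.04971 mol): C 1.499, H 1.999, Cl 1.000, O 1.499
Multiplying each by 2 gives whole numbers: C 3.00, H 4.00, Cl 2.00, O 3.00

C3H4Cl2O3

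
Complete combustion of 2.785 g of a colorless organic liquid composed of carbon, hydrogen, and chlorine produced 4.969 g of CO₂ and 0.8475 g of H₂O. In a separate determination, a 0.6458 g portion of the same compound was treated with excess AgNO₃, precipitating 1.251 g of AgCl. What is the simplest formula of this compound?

C6H5Cl2

mol C = 4.969 g CO₂ ÷ 44.009 g/mol = 0.11291 mol
mol H = 2 × 0.8475 g H₂O ÷ 18.015 g/mol = 0.094088 mol
From the AgCl data: mol Cl per gram of compound = (1.251 ÷ 143.318) ÷ 0.6458 = 0.013516 mol/g, so in the 2.785 g combustion sample mol Cl = 0.037643 mol
Divide by the smallest (0.037643 mol): C 2.999, H 2.499, Cl 1.000
Multiplying each by 2 gives whole numbers: C 6.00, H 5.00, Cl 2.00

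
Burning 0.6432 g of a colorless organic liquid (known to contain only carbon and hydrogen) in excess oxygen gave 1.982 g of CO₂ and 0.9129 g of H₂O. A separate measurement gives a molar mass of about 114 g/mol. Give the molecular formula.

mol C = 1.982 g CO₂ ÷ 44.009 g/mol = 0.045036 mol
mol H = 2 × 0.9129 g H₂O ÷ 18.015 g/mol = 0.10135 mol
Divide by the smallest (0.045036 mol): C 1.000, H 2.250
Multiplying each by 4 gives whole numbers: C 4.00, H 9.00
Empirical formula: C4H9
Empirical-formula mass = 57.12 g/mol; 114 ÷ 57.12 ≈ 2, so the molecular formula is C8H18.

C8H18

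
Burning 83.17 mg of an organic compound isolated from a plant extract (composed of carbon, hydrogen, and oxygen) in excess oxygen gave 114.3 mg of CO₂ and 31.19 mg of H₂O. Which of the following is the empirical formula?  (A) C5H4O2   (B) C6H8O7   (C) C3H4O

(B) C6H8O7

mol C = 0.1143 g CO₂ ÷ 44.009 g/mol = 0.0025972 mol
mol H = 2 × 0.03119 g H₂O ÷ 18.015 g/mol = 0.0034627 mol
mass O = 0.08317 − (0.031195 + 0.0034904) = 0.048485 g → mol O = 0.048485 ÷ 15.999 = 0.0030305 mol
Divide by the smallest (0.0025972 mol): C 1.000, H 1.333, O 1.167
Multiplying each by 6 gives whole numbers: C 6.00, H 8.00, O 7.00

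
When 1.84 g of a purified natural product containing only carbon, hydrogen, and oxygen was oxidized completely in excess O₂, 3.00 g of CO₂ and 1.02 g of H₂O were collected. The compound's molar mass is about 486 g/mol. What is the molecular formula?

C18H30O15

mol C = 3.00 g CO₂ ÷ 44.009 g/mol = 0.06817 mol
mol H = 2 × 1.02 g H₂O ÷ 18.015 g/mol = 0.1132 mol
mass O = 1.84 − (0.8188 + 0.1141) = 0.9071 g → mol O = 0.9071 ÷ 15.999 = 0.05670 mol
Divide by the smallest (0.05670 mol): C 1.202, H 1.997, O 1.000
Multiplying each by 5 gives whole numbers: C 6.01, H 9.99, O 5.00
Empirical formula: C6H10O5
Empirical-formula mass = 162.14 g/mol; 486 ÷ 162.14 ≈ 3, so the molecular formula is C18H30O15.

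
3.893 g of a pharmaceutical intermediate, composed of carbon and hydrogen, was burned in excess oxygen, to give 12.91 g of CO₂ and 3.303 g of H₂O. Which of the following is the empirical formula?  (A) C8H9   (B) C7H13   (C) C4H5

mol C = 12.91 g CO₂ ÷ 44.009 g/mol = 0.29335 mol
mol H = 2 × 3.303 g H₂O ÷ 18.015 g/mol = 0.36669 mol
Divide by the smallest (0.29335 mol): C 1.000, H 1.250
Multiplying each by 4 gives whole numbers: C 4.00, H 5.00

(C) C4H5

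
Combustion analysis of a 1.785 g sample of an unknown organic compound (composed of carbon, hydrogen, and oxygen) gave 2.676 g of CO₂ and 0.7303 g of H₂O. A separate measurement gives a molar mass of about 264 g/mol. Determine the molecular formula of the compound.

C9H12O9

mol C = 2.676 g CO₂ ÷ 44.009 g/mol = 0.060806 mol
mol H = 2 × 0.7303 g H₂O ÷ 18.015 g/mol = 0.081077 mol
mass O = 1.785 − (0.73034 + 0.081725) = 0.97294 g → mol O = 0.97294 ÷ 15.999 = 0.060812 mol
Divide by the smallest (0.060806 mol): C 1.000, H 1.333, O 1.000
Multiplying each by 3 gives whole numbers: C 3.00, H 4.00, O 3.00
Empirical formula: C3H4O3
Empirical-formula mass = 88.06 g/mol; 264 ÷ 88.06 ≈ 3, so the molecular formula is C9H12O9.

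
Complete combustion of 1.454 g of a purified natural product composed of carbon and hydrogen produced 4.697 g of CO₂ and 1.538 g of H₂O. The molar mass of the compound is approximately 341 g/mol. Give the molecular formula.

mol C = 4.697 g CO₂ ÷ 44.009 g/mol = 0.10673 mol
mol H = 2 × 1.538 g H₂O ÷ 18.015 g/mol = 0.17075 mol
Divide by the smallest (0.10673 mol): C 1.000, H 1.600
Multiplying each by 5 gives whole numbers: C 5.00, H 8.00
Empirical formula: C5H8
Empirical-formula mass = 68.12 g/mol; 341 ÷ 68.12 ≈ 5, so the molecular formula is C25H40.

C25H40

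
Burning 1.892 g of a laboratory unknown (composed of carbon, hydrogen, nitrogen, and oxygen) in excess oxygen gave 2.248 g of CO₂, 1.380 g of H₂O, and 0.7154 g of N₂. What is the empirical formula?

C2H6N2O

mol C = 2.248 g CO₂ ÷ 44.009 g/mol = 0.051080 mol
mol H = 2 × 1.380 g H₂O ÷ 18.015 g/mol = 0.15321 mol
mol N = 2 × 0.7154 g N₂ ÷ 28.014 g/mol = 0.051074 mol
mass O = 1.892 − (0.61353 + 0.15443 + 0.71540) = 0.40864 g → mol O = 0.40864 ÷ 15.999 = 0.025542 mol
Divide by the smallest (0.025542 mol): C 2.000, H 5.998, N 2.000, O 1.000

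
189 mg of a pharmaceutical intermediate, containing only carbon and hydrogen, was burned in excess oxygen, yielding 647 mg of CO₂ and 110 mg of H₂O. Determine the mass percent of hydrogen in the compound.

6.5%

mol C = 0.647 g CO₂ ÷ 44.009 g/mol = 0.01470 mol
mol H = 2 × 0.110 g H₂O ÷ 18.015 g/mol = 0.01221 mol
mass % H = 0.01231 g ÷ 0.189 g × 100%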